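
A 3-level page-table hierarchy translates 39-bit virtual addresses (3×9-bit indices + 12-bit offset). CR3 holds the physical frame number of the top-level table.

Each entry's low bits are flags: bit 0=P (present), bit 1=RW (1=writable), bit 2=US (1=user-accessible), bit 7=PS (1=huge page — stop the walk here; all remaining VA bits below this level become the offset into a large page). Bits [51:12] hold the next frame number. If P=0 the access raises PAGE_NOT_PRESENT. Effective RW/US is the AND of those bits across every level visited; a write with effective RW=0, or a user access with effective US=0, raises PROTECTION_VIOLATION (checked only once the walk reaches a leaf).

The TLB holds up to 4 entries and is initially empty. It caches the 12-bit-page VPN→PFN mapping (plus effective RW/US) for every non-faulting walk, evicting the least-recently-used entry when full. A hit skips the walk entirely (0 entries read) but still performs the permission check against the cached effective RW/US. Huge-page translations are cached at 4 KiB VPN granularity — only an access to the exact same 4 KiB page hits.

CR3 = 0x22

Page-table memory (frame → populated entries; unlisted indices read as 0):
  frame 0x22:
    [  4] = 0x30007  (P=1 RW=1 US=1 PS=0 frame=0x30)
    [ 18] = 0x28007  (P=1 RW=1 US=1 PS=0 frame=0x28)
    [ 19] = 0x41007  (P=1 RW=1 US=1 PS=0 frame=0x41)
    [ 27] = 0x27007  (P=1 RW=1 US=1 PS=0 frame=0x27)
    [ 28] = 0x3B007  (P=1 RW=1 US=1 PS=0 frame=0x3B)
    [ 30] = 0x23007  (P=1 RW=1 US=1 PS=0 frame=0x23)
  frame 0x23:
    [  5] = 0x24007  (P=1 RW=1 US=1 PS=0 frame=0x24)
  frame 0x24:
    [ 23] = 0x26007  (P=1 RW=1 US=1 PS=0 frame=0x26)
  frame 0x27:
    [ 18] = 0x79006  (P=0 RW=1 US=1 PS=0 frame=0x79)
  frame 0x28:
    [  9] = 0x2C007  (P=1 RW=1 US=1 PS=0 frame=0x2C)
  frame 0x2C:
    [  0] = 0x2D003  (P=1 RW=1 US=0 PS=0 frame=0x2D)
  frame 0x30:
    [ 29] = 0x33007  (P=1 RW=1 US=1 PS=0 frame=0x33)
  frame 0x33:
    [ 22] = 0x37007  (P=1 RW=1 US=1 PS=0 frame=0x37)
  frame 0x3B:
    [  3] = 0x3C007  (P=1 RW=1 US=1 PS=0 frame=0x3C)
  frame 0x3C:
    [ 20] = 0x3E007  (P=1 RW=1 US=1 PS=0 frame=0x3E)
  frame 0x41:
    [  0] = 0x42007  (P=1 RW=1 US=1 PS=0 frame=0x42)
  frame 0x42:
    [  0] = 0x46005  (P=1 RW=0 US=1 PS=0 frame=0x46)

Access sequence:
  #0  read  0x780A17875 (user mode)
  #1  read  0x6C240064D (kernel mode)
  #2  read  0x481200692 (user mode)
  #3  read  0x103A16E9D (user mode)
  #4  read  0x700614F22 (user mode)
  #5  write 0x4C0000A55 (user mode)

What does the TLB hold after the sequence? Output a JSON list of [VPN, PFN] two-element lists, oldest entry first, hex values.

Walk each access:
#0 VA=0x780A17875 (r,user):
  L0: frame=0x22 idx=30 entry=0x23007 [P=1 RW=1 US=1 PS=0]
  L1: frame=0x23 idx=5 entry=0x24007 [P=1 RW=1 US=1 PS=0]
  L2: frame=0x24 idx=23 entry=0x26007 [P=1 RW=1 US=1 PS=0]
  ✓ 0x26875  — 3 lookups
#1 VA=0x6C240064D (r,kernel):
  L0: frame=0x22 idx=27 entry=0x27007 [P=1 RW=1 US=1 PS=0]
  L1: frame=0x27 idx=18 entry=0x79006 [P=0 RW=1 US=1 PS=0]
  ⇒ fault: PAGE_NOT_PRESENT  — 2 lookups
#2 VA=0x481200692 (r,user):
  L0: frame=0x22 idx=18 entry=0x28007 [P=1 RW=1 US=1 PS=0]
  L1: frame=0x28 idx=9 entry=0x2C007 [P=1 RW=1 US=1 PS=0]
  L2: frame=0x2C idx=0 entry=0x2D003 [P=1 RW=1 US=0 PS=0]
  ⇒ fault: PROTECTION_VIOLATION  — 3 lookups
#3 VA=0x103A16E9D (r,user):
  L0: frame=0x22 idx=4 entry=0x30007 [P=1 RW=1 US=1 PS=0]
  L1: frame=0x30 idx=29 entry=0x33007 [P=1 RW=1 US=1 PS=0]
  L2: frame=0x33 idx=22 entry=0x37007 [P=1 RW=1 US=1 PS=0]
  ✓ 0x37E9D  — 3 lookups
#4 VA=0x700614F22 (r,user):
  L0: frame=0x22 idx=28 entry=0x3B007 [P=1 RW=1 US=1 PS=0]
  L1: frame=0x3B idx=3 entry=0x3C007 [P=1 RW=1 US=1 PS=0]
  L2: frame=0x3C idx=20 entry=0x3E007 [P=1 RW=1 US=1 PS=0]
  ✓ 0x3EF22  — 3 lookups
#5 VA=0x4C0000A55 (w,user):
  L0: frame=0x22 idx=19 entry=0x41007 [P=1 RW=1 US=1 PS=0]
  L1: frame=0x41 idx=0 entry=0x42007 [P=1 RW=1 US=1 PS=0]
  L2: frame=0x42 idx=0 entry=0x46005 [P=1 RW=0 US=1 PS=0]
  ⇒ fault: PROTECTION_VIOLATION  — 3 lookups

TLB: [["0x780A17", "0x26"], ["0x103A16", "0x37"], ["0x700614", "0x3E"]]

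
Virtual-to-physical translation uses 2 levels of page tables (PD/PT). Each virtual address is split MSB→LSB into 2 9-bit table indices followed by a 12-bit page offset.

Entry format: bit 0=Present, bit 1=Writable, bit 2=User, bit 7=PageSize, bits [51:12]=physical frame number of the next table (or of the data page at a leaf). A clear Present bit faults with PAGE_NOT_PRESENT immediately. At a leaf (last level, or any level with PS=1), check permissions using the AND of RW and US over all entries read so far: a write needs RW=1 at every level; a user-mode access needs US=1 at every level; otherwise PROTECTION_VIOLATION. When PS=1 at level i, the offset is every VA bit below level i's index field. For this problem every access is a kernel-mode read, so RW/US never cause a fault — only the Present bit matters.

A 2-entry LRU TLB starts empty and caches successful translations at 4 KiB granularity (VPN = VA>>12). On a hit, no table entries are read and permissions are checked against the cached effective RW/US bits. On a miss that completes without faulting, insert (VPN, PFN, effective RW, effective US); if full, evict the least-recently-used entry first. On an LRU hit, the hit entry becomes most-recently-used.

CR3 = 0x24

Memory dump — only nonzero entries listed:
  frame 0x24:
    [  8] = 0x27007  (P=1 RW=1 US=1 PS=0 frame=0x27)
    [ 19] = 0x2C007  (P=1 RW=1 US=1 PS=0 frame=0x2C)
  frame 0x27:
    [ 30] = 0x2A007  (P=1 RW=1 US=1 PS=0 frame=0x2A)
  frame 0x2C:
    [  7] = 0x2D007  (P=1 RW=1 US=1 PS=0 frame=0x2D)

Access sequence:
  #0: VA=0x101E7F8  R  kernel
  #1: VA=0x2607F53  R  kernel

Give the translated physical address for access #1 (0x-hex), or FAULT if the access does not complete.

Trace:
#0 VA=0x101E7F8 (r,kernel):
  [0] read 0x24 idx=8: raw=0x27007 flags P=1 W=1 U=1 S=0
  [1] read 0x27 idx=30: raw=0x2A007 flags P=1 W=1 U=1 S=0
  ⇒ phys 0x2A7F8  [2 reads]
#1 VA=0x2607F53 (r,kernel):
  [0] read 0x24 idx=19: raw=0x2C007 flags P=1 W=1 U=1 S=0
  [1] read 0x2C idx=7: raw=0x2D007 flags P=1 W=1 U=1 S=0
  ⇒ phys 0x2DF53  [2 reads]

Access #1 PA: 0x2DF53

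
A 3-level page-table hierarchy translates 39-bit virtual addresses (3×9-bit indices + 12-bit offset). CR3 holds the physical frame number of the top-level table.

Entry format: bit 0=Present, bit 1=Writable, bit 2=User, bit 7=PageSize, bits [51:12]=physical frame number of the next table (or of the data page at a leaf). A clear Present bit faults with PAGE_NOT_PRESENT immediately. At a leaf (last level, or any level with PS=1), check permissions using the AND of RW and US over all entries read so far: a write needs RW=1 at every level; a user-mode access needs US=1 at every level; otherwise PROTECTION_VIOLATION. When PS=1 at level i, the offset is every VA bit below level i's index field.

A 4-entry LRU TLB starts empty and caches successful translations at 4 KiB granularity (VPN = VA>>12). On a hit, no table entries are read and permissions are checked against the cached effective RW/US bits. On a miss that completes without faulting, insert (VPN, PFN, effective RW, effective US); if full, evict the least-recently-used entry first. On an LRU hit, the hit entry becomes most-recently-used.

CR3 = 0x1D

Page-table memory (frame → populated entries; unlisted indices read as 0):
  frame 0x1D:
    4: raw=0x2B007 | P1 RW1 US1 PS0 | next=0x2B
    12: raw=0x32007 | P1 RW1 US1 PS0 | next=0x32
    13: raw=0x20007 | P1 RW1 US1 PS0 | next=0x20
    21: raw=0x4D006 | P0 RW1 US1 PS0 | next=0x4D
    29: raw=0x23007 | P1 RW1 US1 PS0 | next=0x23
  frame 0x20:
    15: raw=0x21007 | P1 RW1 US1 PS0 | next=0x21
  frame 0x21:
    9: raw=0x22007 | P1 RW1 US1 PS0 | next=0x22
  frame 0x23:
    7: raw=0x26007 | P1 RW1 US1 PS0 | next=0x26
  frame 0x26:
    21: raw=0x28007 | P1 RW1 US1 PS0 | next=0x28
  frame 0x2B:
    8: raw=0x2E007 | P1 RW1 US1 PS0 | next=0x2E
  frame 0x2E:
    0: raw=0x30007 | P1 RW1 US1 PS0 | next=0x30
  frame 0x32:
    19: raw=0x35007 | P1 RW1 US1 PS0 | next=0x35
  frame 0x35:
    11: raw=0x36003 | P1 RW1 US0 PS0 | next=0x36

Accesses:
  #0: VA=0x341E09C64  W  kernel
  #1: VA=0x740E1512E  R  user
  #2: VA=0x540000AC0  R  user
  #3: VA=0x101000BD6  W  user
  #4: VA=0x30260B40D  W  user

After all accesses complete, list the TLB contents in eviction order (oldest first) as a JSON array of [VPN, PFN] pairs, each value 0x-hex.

Trace:
#0 VA=0x341E09C64 (w,kernel):
  lvl0: tbl 0x1D, slot 13 ⇒ 0x20007 (P1/RW1/US1/PS0)
  lvl1: tbl 0x20, slot 15 ⇒ 0x21007 (P1/RW1/US1/PS0)
  lvl2: tbl 0x21, slot 9 ⇒ 0x22007 (P1/RW1/US1/PS0)
  ⇒ phys 0x22C64  [3 reads]
#1 VA=0x740E1512E (r,user):
  lvl0: tbl 0x1D, slot 29 ⇒ 0x23007 (P1/RW1/US1/PS0)
  lvl1: tbl 0x23, slot 7 ⇒ 0x26007 (P1/RW1/US1/PS0)
  lvl2: tbl 0x26, slot 21 ⇒ 0x28007 (P1/RW1/US1/PS0)
  ⇒ phys 0x2812E  [3 reads]
#2 VA=0x540000AC0 (r,user):
  lvl0: tbl 0x1D, slot 21 ⇒ 0x4D006 (P0/RW1/US1/PS0)
  ✗ PAGE_NOT_PRESENT  [1 reads]
#3 VA=0x101000BD6 (w,user):
  lvl0: tbl 0x1D, slot 4 ⇒ 0x2B007 (P1/RW1/US1/PS0)
  lvl1: tbl 0x2B, slot 8 ⇒ 0x2E007 (P1/RW1/US1/PS0)
  lvl2: tbl 0x2E, slot 0 ⇒ 0x30007 (P1/RW1/US1/PS0)
  ⇒ phys 0x30BD6  [3 reads]
#4 VA=0x30260B40D (w,user):
  lvl0: tbl 0x1D, slot 12 ⇒ 0x32007 (P1/RW1/US1/PS0)
  lvl1: tbl 0x32, slot 19 ⇒ 0x35007 (P1/RW1/US1/PS0)
  lvl2: tbl 0x35, slot 11 ⇒ 0x36003 (P1/RW1/US0/PS0)
  ✗ PROTECTION_VIOLATION  [3 reads]

TLB: [["0x341E09", "0x22"], ["0x740E15", "0x28"], ["0x101000", "0x30"]]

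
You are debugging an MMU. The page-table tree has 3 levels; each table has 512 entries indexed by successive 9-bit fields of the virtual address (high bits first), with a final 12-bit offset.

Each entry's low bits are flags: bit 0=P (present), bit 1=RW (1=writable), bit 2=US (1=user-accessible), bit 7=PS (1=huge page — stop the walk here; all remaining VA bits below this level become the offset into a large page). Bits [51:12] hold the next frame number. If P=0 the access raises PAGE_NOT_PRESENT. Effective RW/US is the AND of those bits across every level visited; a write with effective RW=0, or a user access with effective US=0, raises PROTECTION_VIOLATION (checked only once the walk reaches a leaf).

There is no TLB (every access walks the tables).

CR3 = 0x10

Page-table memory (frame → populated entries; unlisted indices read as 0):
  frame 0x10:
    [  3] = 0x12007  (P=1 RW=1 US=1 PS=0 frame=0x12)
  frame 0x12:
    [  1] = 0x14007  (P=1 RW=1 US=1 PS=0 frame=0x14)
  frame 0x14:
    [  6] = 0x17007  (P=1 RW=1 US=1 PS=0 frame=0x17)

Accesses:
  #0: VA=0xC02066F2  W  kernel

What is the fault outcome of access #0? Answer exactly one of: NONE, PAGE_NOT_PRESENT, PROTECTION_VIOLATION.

Trace:
#0 VA=0xC02066F2 (w,kernel):
  lvl0: tbl 0x10, slot 3 ⇒ 0x12007 (P1/RW1/US1/PS0)
  lvl1: tbl 0x12, slot 1 ⇒ 0x14007 (P1/RW1/US1/PS0)
  lvl2: tbl 0x14, slot 6 ⇒ 0x17007 (P1/RW1/US1/PS0)
  → PA=0x176F2  (3 entries read)

Access #0 fault: NONE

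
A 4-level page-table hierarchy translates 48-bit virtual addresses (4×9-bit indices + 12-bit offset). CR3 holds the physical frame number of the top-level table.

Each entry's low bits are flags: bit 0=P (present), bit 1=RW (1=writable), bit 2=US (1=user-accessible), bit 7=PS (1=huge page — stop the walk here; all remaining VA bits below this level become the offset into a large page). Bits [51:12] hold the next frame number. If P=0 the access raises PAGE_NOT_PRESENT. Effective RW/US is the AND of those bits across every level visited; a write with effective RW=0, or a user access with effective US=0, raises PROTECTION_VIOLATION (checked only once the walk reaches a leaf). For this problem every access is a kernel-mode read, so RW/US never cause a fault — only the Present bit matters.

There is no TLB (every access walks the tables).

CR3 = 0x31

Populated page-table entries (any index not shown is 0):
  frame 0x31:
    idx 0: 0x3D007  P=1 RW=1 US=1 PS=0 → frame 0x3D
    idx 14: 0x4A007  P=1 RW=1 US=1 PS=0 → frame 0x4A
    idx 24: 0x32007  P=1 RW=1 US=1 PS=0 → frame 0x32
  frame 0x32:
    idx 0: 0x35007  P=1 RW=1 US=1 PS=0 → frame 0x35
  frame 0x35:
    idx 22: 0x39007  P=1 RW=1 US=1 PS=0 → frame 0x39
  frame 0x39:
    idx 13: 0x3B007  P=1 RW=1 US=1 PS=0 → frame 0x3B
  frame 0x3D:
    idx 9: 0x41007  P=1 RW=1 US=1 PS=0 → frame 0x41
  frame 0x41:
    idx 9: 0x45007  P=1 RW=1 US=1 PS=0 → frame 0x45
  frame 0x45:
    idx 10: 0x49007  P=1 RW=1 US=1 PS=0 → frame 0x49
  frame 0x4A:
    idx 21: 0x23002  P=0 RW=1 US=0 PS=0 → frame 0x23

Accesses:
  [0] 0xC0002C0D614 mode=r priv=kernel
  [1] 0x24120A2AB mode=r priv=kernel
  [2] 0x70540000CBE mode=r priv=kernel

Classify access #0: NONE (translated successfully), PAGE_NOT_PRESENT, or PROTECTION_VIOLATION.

Per-access translation:
#0 VA=0xC0002C0D614 (r,kernel):
  [0] read 0x31 idx=24: raw=0x32007 flags P=1 W=1 U=1 S=0
  [1] read 0x32 idx=0: raw=0x35007 flags P=1 W=1 U=1 S=0
  [2] read 0x35 idx=22: raw=0x39007 flags P=1 W=1 U=1 S=0
  [3] read 0x39 idx=13: raw=0x3B007 flags P=1 W=1 U=1 S=0
  ✓ 0x3B614  — 4 lookups
#1 VA=0x24120A2AB (r,kernel):
  [0] read 0x31 idx=0: raw=0x3D007 flags P=1 W=1 U=1 S=0
  [1] read 0x3D idx=9: raw=0x41007 flags P=1 W=1 U=1 S=0
  [2] read 0x41 idx=9: raw=0x45007 flags P=1 W=1 U=1 S=0
  [3] read 0x45 idx=10: raw=0x49007 flags P=1 W=1 U=1 S=0
  ✓ 0x492AB  — 4 lookups
#2 VA=0x70540000CBE (r,kernel):
  [0] read 0x31 idx=14: raw=0x4A007 flags P=1 W=1 U=1 S=0
  [1] read 0x4A idx=21: raw=0x23002 flags P=0 W=1 U=0 S=0
  ⇒ fault: PAGE_NOT_PRESENT  — 2 lookups

Access #0 fault: NONE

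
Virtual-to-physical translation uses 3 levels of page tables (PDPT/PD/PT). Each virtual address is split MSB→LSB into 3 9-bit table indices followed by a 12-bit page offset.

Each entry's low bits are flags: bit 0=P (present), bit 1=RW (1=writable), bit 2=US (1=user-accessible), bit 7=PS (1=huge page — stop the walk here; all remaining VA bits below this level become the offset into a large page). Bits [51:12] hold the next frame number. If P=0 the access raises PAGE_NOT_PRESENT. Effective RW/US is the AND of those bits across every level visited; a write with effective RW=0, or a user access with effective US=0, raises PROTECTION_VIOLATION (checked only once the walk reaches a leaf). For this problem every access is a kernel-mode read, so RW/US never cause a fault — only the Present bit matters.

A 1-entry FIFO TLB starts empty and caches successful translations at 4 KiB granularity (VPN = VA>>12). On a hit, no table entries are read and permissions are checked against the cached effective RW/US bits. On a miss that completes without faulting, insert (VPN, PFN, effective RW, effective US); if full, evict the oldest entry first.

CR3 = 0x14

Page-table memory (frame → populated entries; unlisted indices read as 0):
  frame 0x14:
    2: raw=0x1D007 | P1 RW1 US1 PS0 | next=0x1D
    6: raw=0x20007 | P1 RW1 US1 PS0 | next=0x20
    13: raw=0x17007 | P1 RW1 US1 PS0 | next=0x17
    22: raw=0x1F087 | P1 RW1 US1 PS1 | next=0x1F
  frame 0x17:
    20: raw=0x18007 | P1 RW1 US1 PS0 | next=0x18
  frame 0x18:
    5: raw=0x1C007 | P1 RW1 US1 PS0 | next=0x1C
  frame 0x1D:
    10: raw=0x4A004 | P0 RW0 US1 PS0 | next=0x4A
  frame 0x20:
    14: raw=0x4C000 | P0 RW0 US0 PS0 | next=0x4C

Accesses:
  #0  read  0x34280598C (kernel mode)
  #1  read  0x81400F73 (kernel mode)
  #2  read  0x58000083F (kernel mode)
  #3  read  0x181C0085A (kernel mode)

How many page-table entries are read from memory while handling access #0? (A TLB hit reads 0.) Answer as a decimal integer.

Trace:
#0 VA=0x34280598C (r,kernel):
  L0 @0x14[13] → 0x17007  P=1,RW=1,US=1,PS=0
  L1 @0x17[20] → 0x18007  P=1,RW=1,US=1,PS=0
  L2 @0x18[5] → 0x1C007  P=1,RW=1,US=1,PS=0
  → PA=0x1C98C  (3 entries read)
#1 VA=0x81400F73 (r,kernel):
  L0 @0x14[2] → 0x1D007  P=1,RW=1,US=1,PS=0
  L1 @0x1D[10] → 0x4A004  P=0,RW=0,US=1,PS=0
  ⇒ fault: PAGE_NOT_PRESENT  — 2 lookups
#2 VA=0x58000083F (r,kernel):
  L0 @0x14[22] → 0x1F087  P=1,RW=1,US=1,PS=1
  → PA=0x1F83F (huge @L0)  (1 entries read)
#3 VA=0x181C0085A (r,kernel):
  L0 @0x14[6] → 0x20007  P=1,RW=1,US=1,PS=0
  L1 @0x20[14] → 0x4C000  P=0,RW=0,US=0,PS=0
  ⇒ fault: PAGE_NOT_PRESENT  — 2 lookups

Entries read for #0: 3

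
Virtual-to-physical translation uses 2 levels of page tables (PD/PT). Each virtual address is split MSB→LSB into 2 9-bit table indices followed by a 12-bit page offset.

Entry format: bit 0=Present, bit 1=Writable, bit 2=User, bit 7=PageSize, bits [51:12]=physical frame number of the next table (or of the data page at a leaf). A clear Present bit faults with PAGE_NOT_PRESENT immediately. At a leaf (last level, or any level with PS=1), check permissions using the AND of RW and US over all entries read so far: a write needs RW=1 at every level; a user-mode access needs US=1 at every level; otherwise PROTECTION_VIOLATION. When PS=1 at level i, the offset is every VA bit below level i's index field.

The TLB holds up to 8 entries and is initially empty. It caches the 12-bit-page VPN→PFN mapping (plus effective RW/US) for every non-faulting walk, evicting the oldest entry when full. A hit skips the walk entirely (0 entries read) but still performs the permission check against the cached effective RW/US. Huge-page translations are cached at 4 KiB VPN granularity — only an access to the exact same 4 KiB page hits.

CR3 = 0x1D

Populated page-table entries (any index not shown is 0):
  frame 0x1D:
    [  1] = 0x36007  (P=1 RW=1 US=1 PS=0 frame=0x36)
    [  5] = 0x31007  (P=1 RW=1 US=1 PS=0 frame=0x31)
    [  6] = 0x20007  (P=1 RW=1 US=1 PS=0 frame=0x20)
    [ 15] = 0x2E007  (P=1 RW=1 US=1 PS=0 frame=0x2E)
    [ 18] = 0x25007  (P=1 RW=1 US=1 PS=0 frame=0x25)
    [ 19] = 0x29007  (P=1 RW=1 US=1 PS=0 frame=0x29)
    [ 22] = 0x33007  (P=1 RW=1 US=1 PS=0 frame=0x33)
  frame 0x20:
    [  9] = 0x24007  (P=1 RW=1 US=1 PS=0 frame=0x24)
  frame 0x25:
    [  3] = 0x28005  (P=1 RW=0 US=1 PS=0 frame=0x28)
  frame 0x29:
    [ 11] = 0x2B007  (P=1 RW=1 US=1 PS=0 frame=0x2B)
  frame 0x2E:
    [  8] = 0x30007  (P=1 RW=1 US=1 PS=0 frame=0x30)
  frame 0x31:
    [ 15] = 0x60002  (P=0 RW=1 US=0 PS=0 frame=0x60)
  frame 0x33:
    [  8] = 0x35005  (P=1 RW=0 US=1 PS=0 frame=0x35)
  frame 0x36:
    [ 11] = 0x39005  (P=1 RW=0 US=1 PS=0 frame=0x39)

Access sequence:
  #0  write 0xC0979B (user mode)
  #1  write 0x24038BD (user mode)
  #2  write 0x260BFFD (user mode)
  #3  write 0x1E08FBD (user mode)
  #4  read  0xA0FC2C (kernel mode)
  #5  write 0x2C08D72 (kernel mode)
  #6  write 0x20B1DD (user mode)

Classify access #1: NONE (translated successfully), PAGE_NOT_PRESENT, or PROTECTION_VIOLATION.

Trace:
#0 VA=0xC0979B (w,user):
  lvl0: tbl 0x1D, slot 6 ⇒ 0x20007 (P1/RW1/US1/PS0)
  lvl1: tbl 0x20, slot 9 ⇒ 0x24007 (P1/RW1/US1/PS0)
  → PA=0x2479B  (2 entries read)
#1 VA=0x24038BD (w,user):
  lvl0: tbl 0x1D, slot 18 ⇒ 0x25007 (P1/RW1/US1/PS0)
  lvl1: tbl 0x25, slot 3 ⇒ 0x28005 (P1/RW0/US1/PS0)
  → PROTECTION_VIOLATION  (2 entries read)
#2 VA=0x260BFFD (w,user):
  lvl0: tbl 0x1D, slot 19 ⇒ 0x29007 (P1/RW1/US1/PS0)
  lvl1: tbl 0x29, slot 11 ⇒ 0x2B007 (P1/RW1/US1/PS0)
  → PA=0x2BFFD  (2 entries read)
#3 VA=0x1E08FBD (w,user):
  lvl0: tbl 0x1D, slot 15 ⇒ 0x2E007 (P1/RW1/US1/PS0)
  lvl1: tbl 0x2E, slot 8 ⇒ 0x30007 (P1/RW1/US1/PS0)
  → PA=0x30FBD  (2 entries read)
#4 VA=0xA0FC2C (r,kernel):
  lvl0: tbl 0x1D, slot 5 ⇒ 0x31007 (P1/RW1/US1/PS0)
  lvl1: tbl 0x31, slot 15 ⇒ 0x60002 (P0/RW1/US0/PS0)
  → PAGE_NOT_PRESENT  (2 entries read)
#5 VA=0x2C08D72 (w,kernel):
  lvl0: tbl 0x1D, slot 22 ⇒ 0x33007 (P1/RW1/US1/PS0)
  lvl1: tbl 0x33, slot 8 ⇒ 0x35005 (P1/RW0/US1/PS0)
  → PROTECTION_VIOLATION  (2 entries read)
#6 VA=0x20B1DD (w,user):
  lvl0: tbl 0x1D, slot 1 ⇒ 0x36007 (P1/RW1/US1/PS0)
  lvl1: tbl 0x36, slot 11 ⇒ 0x39005 (P1/RW0/US1/PS0)
  → PROTECTION_VIOLATION  (2 entries read)

Access #1 fault: PROTECTION_VIOLATION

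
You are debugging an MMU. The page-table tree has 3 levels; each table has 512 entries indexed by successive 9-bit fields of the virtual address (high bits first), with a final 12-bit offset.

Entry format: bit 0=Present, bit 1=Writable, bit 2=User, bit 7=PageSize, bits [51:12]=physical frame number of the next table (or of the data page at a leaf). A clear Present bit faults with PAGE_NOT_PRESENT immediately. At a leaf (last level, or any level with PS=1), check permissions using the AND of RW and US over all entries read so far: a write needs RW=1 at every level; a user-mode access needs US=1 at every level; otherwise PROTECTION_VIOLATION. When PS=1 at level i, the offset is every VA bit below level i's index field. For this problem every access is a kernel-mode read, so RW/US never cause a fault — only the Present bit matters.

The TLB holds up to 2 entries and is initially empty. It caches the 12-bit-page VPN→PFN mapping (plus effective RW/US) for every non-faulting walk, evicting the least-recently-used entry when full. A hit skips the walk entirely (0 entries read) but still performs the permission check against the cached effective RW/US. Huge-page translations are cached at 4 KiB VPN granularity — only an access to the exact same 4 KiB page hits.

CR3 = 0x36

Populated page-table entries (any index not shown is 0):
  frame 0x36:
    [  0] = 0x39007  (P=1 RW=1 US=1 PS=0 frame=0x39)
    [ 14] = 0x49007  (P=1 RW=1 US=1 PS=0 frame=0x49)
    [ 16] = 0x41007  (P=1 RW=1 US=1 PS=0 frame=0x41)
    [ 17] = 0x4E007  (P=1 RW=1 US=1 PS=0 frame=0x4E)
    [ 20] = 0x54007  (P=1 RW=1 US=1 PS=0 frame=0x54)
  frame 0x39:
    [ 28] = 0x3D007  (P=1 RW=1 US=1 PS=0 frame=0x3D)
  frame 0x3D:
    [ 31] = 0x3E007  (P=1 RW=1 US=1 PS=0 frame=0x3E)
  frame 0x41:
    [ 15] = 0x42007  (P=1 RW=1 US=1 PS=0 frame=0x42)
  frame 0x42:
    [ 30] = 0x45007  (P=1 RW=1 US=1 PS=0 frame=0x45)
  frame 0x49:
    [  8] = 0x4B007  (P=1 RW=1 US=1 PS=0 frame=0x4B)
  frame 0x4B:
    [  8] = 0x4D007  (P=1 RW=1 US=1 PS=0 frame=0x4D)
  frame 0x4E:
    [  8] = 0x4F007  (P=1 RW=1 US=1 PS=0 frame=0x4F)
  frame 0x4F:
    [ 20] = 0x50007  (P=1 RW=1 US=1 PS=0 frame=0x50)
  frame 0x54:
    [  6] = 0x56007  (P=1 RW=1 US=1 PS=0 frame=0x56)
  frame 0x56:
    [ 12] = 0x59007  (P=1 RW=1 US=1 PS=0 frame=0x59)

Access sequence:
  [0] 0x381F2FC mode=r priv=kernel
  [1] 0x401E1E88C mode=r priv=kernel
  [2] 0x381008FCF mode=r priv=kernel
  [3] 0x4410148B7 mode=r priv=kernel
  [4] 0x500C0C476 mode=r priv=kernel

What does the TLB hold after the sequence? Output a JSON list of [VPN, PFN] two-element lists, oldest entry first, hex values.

Trace:
#0 VA=0x381F2FC (r,kernel):
  L0 @0x36[0] → 0x39007  P=1,RW=1,US=1,PS=0
  L1 @0x39[28] → 0x3D007  P=1,RW=1,US=1,PS=0
  L2 @0x3D[31] → 0x3E007  P=1,RW=1,US=1,PS=0
  ⇒ phys 0x3E2FC  [3 reads]
#1 VA=0x401E1E88C (r,kernel):
  L0 @0x36[16] → 0x41007  P=1,RW=1,US=1,PS=0
  L1 @0x41[15] → 0x42007  P=1,RW=1,US=1,PS=0
  L2 @0x42[30] → 0x45007  P=1,RW=1,US=1,PS=0
  ⇒ phys 0x4588C  [3 reads]
#2 VA=0x381008FCF (r,kernel):
  L0 @0x36[14] → 0x49007  P=1,RW=1,US=1,PS=0
  L1 @0x49[8] → 0x4B007  P=1,RW=1,US=1,PS=0
  L2 @0x4B[8] → 0x4D007  P=1,RW=1,US=1,PS=0
  ⇒ phys 0x4DFCF  [3 reads]
#3 VA=0x4410148B7 (r,kernel):
  L0 @0x36[17] → 0x4E007  P=1,RW=1,US=1,PS=0
  L1 @0x4E[8] → 0x4F007  P=1,RW=1,US=1,PS=0
  L2 @0x4F[20] → 0x50007  P=1,RW=1,US=1,PS=0
  ⇒ phys 0x508B7  [3 reads]
#4 VA=0x500C0C476 (r,kernel):
  L0 @0x36[20] → 0x54007  P=1,RW=1,US=1,PS=0
  L1 @0x54[6] → 0x56007  P=1,RW=1,US=1,PS=0
  L2 @0x56[12] → 0x59007  P=1,RW=1,US=1,PS=0
  ⇒ phys 0x59476  [3 reads]

TLB: [["0x441014", "0x50"], ["0x500C0C", "0x59"]]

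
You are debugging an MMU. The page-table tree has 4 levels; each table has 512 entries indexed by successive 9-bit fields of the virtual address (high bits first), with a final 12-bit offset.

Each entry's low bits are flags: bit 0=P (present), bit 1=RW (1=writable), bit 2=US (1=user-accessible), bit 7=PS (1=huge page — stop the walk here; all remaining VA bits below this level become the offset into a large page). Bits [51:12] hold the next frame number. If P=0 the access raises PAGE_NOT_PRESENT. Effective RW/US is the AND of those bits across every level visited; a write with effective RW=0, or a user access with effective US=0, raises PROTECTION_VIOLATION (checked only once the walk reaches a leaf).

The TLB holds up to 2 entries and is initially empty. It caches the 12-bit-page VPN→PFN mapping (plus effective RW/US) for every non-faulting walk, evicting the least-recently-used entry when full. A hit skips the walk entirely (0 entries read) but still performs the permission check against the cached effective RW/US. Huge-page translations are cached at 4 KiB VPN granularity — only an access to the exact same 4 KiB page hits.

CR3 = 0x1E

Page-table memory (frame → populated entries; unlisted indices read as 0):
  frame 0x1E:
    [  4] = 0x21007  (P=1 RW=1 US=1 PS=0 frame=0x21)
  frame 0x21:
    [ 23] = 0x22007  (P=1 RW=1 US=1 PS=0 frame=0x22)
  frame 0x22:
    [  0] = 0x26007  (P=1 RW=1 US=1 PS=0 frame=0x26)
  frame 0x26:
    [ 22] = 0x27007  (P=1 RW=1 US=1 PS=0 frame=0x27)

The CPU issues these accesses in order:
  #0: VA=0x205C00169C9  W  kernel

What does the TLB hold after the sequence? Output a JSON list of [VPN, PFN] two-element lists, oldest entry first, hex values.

Per-access translation:
#0 VA=0x205C00169C9 (w,kernel):
  L0 @0x1E[4] → 0x21007  P=1,RW=1,US=1,PS=0
  L1 @0x21[23] → 0x22007  P=1,RW=1,US=1,PS=0
  L2 @0x22[0] → 0x26007  P=1,RW=1,US=1,PS=0
  L3 @0x26[22] → 0x27007  P=1,RW=1,US=1,PS=0
  ⇒ phys 0x279C9  [4 reads]

TLB: [["0x205C0016", "0x27"]]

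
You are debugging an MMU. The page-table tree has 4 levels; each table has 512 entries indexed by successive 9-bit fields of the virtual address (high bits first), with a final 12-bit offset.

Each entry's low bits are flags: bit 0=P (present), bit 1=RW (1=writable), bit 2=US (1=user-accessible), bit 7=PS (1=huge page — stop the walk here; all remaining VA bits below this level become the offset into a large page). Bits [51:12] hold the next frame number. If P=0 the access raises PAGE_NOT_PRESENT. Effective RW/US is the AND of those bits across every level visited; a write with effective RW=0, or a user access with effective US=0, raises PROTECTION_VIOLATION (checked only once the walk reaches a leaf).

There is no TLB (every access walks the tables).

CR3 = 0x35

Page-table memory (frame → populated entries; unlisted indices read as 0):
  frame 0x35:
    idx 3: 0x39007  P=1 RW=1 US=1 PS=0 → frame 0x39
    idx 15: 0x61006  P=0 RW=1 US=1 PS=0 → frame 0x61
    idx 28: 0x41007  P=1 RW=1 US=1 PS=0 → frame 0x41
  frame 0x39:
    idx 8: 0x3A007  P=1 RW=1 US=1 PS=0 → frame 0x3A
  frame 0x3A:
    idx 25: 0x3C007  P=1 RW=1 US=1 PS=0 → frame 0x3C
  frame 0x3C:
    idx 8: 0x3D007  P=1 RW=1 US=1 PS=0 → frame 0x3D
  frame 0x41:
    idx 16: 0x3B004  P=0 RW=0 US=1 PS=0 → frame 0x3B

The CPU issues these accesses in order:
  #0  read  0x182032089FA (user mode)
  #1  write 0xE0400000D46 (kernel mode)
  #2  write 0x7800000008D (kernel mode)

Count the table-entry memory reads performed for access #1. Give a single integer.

Per-access translation:
#0 VA=0x182032089FA (r,user):
  lvl0: tbl 0x35, slot 3 ⇒ 0x39007 (P1/RW1/US1/PS0)
  lvl1: tbl 0x39, slot 8 ⇒ 0x3A007 (P1/RW1/US1/PS0)
  lvl2: tbl 0x3A, slot 25 ⇒ 0x3C007 (P1/RW1/US1/PS0)
  lvl3: tbl 0x3C, slot 8 ⇒ 0x3D007 (P1/RW1/US1/PS0)
  ✓ 0x3D9FA  — 4 lookups
#1 VA=0xE0400000D46 (w,kernel):
  lvl0: tbl 0x35, slot 28 ⇒ 0x41007 (P1/RW1/US1/PS0)
  lvl1: tbl 0x41, slot 16 ⇒ 0x3B004 (P0/RW0/US1/PS0)
  → PAGE_NOT_PRESENT  (2 entries read)
#2 VA=0x7800000008D (w,kernel):
  lvl0: tbl 0x35, slot 15 ⇒ 0x61006 (P0/RW1/US1/PS0)
  → PAGE_NOT_PRESENT  (1 entries read)

Entries read for #1: 2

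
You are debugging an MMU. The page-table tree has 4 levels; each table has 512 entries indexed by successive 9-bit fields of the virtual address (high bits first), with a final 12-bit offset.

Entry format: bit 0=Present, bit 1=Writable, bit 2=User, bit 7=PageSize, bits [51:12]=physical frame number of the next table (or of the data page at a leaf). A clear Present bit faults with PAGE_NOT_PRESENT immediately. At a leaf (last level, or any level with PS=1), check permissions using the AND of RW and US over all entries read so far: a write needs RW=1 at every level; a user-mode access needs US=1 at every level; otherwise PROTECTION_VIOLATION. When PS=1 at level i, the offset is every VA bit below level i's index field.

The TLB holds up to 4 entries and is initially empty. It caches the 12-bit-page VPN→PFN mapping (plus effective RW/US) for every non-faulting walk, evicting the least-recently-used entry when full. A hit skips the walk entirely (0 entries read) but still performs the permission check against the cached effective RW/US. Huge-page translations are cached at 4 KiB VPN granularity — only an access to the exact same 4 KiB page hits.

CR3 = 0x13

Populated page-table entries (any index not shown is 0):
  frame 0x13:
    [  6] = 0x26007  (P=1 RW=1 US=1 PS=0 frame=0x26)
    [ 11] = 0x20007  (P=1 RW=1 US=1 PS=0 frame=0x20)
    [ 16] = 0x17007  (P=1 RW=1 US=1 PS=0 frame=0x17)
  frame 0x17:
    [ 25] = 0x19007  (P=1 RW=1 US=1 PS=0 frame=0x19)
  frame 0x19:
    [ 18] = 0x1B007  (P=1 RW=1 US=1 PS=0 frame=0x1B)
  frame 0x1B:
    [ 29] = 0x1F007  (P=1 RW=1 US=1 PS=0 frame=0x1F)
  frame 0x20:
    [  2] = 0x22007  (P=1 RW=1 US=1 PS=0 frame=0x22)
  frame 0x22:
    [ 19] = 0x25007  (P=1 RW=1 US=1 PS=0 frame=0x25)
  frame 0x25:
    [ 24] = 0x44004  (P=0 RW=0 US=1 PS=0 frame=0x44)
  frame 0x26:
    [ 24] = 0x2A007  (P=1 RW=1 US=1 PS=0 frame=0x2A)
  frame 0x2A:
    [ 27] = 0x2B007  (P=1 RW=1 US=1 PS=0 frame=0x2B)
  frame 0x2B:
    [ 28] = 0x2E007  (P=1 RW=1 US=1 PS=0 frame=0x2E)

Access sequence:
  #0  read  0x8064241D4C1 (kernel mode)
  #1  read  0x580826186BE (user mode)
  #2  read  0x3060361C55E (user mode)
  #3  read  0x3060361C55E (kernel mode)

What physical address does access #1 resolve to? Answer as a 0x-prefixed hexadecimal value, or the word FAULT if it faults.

Per-access translation:
#0 VA=0x8064241D4C1 (r,kernel):
  lvl0: tbl 0x13, slot 16 ⇒ 0x17007 (P1/RW1/US1/PS0)
  lvl1: tbl 0x17, slot 25 ⇒ 0x19007 (P1/RW1/US1/PS0)
  lvl2: tbl 0x19, slot 18 ⇒ 0x1B007 (P1/RW1/US1/PS0)
  lvl3: tbl 0x1B, slot 29 ⇒ 0x1F007 (P1/RW1/US1/PS0)
  ⇒ phys 0x1F4C1  [4 reads]
#1 VA=0x580826186BE (r,user):
  lvl0: tbl 0x13, slot 11 ⇒ 0x20007 (P1/RW1/US1/PS0)
  lvl1: tbl 0x20, slot 2 ⇒ 0x22007 (P1/RW1/US1/PS0)
  lvl2: tbl 0x22, slot 19 ⇒ 0x25007 (P1/RW1/US1/PS0)
  lvl3: tbl 0x25, slot 24 ⇒ 0x44004 (P0/RW0/US1/PS0)
  ⇒ fault: PAGE_NOT_PRESENT  — 4 lookups
#2 VA=0x3060361C55E (r,user):
  lvl0: tbl 0x13, slot 6 ⇒ 0x26007 (P1/RW1/US1/PS0)
  lvl1: tbl 0x26, slot 24 ⇒ 0x2A007 (P1/RW1/US1/PS0)
  lvl2: tbl 0x2A, slot 27 ⇒ 0x2B007 (P1/RW1/US1/PS0)
  lvl3: tbl 0x2B, slot 28 ⇒ 0x2E007 (P1/RW1/US1/PS0)
  ⇒ phys 0x2E55E  [4 reads]
#3 VA=0x3060361C55E (r,kernel):
  TLB hit vpn=0x3060361C → PA=0x2E55E

Access #1 PA: FAULT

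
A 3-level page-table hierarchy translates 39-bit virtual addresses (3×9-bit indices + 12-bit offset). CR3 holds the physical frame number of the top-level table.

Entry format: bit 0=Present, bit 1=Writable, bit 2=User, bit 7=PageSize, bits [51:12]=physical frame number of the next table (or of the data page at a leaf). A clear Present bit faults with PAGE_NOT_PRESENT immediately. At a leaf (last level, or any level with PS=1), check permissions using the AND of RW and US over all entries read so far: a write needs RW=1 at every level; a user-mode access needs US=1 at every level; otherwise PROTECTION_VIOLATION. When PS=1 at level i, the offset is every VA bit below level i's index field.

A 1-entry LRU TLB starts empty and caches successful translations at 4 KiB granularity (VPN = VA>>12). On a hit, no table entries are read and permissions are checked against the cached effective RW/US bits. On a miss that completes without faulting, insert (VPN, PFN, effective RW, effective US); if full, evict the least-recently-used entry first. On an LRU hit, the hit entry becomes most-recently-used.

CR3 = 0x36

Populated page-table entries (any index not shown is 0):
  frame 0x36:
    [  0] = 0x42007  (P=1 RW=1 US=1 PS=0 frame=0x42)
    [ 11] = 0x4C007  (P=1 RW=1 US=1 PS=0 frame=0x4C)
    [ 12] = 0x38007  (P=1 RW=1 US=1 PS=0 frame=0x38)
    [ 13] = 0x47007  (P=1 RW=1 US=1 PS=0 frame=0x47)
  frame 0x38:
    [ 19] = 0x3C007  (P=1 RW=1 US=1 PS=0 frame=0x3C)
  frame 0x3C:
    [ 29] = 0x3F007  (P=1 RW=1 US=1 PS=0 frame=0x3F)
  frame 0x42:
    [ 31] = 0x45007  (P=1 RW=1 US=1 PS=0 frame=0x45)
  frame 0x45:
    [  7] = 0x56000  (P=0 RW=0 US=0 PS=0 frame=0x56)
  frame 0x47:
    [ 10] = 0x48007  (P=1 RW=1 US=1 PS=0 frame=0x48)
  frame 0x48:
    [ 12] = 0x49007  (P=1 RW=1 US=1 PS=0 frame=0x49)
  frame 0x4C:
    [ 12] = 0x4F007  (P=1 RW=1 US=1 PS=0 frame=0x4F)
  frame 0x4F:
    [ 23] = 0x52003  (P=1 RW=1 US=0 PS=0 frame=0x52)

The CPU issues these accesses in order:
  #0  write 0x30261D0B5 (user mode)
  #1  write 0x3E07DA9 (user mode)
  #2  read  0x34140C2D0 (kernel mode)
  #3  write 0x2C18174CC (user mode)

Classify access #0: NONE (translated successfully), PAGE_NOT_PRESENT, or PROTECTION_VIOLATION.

Per-access translation:
#0 VA=0x30261D0B5 (w,user):
  L0 @0x36[12] → 0x38007  P=1,RW=1,US=1,PS=0
  L1 @0x38[19] → 0x3C007  P=1,RW=1,US=1,PS=0
  L2 @0x3C[29] → 0x3F007  P=1,RW=1,US=1,PS=0
  ✓ 0x3F0B5  — 3 lookups
#1 VA=0x3E07DA9 (w,user):
  L0 @0x36[0] → 0x42007  P=1,RW=1,US=1,PS=0
  L1 @0x42[31] → 0x45007  P=1,RW=1,US=1,PS=0
  L2 @0x45[7] → 0x56000  P=0,RW=0,US=0,PS=0
  ✗ PAGE_NOT_PRESENT  [3 reads]
#2 VA=0x34140C2D0 (r,kernel):
  L0 @0x36[13] → 0x47007  P=1,RW=1,US=1,PS=0
  L1 @0x47[10] → 0x48007  P=1,RW=1,US=1,PS=0
  L2 @0x48[12] → 0x49007  P=1,RW=1,US=1,PS=0
  ✓ 0x492D0  — 3 lookups
#3 VA=0x2C18174CC (w,user):
  L0 @0x36[11] → 0x4C007  P=1,RW=1,US=1,PS=0
  L1 @0x4C[12] → 0x4F007  P=1,RW=1,US=1,PS=0
  L2 @0x4F[23] → 0x52003  P=1,RW=1,US=0,PS=0
  ✗ PROTECTION_VIOLATION  [3 reads]

Access #0 fault: NONE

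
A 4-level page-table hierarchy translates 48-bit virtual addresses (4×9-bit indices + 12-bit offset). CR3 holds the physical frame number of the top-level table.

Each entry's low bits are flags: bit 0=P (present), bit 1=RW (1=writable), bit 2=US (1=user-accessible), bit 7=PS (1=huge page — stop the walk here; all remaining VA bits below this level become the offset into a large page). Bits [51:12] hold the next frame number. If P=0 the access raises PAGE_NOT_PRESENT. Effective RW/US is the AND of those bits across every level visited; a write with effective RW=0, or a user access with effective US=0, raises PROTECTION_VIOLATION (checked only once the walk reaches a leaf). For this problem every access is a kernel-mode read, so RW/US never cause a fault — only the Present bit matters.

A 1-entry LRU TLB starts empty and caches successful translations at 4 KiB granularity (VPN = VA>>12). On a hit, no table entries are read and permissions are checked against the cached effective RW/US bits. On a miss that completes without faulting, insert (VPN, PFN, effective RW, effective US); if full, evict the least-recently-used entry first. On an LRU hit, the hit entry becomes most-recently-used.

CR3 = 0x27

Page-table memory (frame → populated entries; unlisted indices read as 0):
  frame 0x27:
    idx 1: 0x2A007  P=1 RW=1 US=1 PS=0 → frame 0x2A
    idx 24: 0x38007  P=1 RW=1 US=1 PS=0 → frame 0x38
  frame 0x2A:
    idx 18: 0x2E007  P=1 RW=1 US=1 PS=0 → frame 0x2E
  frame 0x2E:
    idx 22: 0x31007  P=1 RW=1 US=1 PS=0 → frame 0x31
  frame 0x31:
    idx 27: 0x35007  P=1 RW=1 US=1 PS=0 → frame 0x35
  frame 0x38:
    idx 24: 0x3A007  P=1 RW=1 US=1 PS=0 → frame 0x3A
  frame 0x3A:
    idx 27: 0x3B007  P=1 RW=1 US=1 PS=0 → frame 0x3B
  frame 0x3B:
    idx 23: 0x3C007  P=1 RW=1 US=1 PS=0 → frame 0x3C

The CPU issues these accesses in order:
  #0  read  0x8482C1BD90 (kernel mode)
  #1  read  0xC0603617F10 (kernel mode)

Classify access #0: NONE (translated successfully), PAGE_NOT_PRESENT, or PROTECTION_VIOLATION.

Per-access translation:
#0 VA=0x8482C1BD90 (r,kernel):
  [0] read 0x27 idx=1: raw=0x2A007 flags P=1 W=1 U=1 S=0
  [1] read 0x2A idx=18: raw=0x2E007 flags P=1 W=1 U=1 S=0
  [2] read 0x2E idx=22: raw=0x31007 flags P=1 W=1 U=1 S=0
  [3] read 0x31 idx=27: raw=0x35007 flags P=1 W=1 U=1 S=0
  ⇒ phys 0x35D90  [4 reads]
#1 VA=0xC0603617F10 (r,kernel):
  [0] read 0x27 idx=24: raw=0x38007 flags P=1 W=1 U=1 S=0
  [1] read 0x38 idx=24: raw=0x3A007 flags P=1 W=1 U=1 S=0
  [2] read 0x3A idx=27: raw=0x3B007 flags P=1 W=1 U=1 S=0
  [3] read 0x3B idx=23: raw=0x3C007 flags P=1 W=1 U=1 S=0
  ⇒ phys 0x3CF10  [4 reads]

Access #0 fault: NONE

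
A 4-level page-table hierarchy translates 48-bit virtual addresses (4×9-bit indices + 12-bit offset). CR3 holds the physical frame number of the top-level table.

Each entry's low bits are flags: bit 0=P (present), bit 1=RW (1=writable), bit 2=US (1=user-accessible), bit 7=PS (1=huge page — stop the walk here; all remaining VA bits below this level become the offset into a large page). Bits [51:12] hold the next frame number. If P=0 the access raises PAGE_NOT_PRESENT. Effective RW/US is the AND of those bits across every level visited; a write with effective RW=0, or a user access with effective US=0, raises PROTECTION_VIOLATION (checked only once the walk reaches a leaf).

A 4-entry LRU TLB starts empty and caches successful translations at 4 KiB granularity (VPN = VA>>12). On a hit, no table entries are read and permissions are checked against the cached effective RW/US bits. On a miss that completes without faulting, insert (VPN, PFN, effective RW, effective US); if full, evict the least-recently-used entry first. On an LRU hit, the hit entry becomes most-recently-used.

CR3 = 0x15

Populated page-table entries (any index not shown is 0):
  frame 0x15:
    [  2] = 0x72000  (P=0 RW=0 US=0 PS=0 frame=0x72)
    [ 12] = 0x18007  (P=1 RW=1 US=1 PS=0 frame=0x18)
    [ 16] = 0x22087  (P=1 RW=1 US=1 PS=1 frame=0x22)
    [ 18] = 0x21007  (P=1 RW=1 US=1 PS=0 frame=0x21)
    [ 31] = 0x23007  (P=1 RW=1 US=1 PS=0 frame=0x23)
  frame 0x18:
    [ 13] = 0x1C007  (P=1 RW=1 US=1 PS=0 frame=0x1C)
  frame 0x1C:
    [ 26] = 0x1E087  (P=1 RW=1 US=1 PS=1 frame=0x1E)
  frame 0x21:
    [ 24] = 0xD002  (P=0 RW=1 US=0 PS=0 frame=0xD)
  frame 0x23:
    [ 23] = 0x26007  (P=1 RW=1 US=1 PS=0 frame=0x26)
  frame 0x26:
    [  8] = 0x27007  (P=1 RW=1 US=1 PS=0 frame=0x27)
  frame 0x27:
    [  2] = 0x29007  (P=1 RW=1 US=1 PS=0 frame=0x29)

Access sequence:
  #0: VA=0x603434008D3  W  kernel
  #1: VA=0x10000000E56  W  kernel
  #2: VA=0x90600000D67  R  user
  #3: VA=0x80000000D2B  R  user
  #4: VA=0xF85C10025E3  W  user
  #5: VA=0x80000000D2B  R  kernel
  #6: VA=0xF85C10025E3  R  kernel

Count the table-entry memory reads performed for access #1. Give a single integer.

Trace:
#0 VA=0x603434008D3 (w,kernel):
  lvl0: tbl 0x15, slot 12 ⇒ 0x18007 (P1/RW1/US1/PS0)
  lvl1: tbl 0x18, slot 13 ⇒ 0x1C007 (P1/RW1/US1/PS0)
  lvl2: tbl 0x1C, slot 26 ⇒ 0x1E087 (P1/RW1/US1/PS1)
  ✓ 0x1E8D3 (huge @L2)  — 3 lookups
#1 VA=0x10000000E56 (w,kernel):
  lvl0: tbl 0x15, slot 2 ⇒ 0x72000 (P0/RW0/US0/PS0)
  ✗ PAGE_NOT_PRESENT  [1 reads]
#2 VA=0x90600000D67 (r,user):
  lvl0: tbl 0x15, slot 18 ⇒ 0x21007 (P1/RW1/US1/PS0)
  lvl1: tbl 0x21, slot 24 ⇒ 0xD002 (P0/RW1/US0/PS0)
  ✗ PAGE_NOT_PRESENT  [2 reads]
#3 VA=0x80000000D2B (r,user):
  lvl0: tbl 0x15, slot 16 ⇒ 0x22087 (P1/RW1/US1/PS1)
  ✓ 0x22D2B (huge @L0)  — 1 lookups
#4 VA=0xF85C10025E3 (w,user):
  lvl0: tbl 0x15, slot 31 ⇒ 0x23007 (P1/RW1/US1/PS0)
  lvl1: tbl 0x23, slot 23 ⇒ 0x26007 (P1/RW1/US1/PS0)
  lvl2: tbl 0x26, slot 8 ⇒ 0x27007 (P1/RW1/US1/PS0)
  lvl3: tbl 0x27, slot 2 ⇒ 0x29007 (P1/RW1/US1/PS0)
  ✓ 0x295E3  — 4 lookups
#5 VA=0x80000000D2B (r,kernel):
  TLB hit vpn=0x80000000 → PA=0x22D2B
#6 VA=0xF85C10025E3 (r,kernel):
  TLB hit vpn=0xF85C1002 → PA=0x295E3

Entries read for #1: 1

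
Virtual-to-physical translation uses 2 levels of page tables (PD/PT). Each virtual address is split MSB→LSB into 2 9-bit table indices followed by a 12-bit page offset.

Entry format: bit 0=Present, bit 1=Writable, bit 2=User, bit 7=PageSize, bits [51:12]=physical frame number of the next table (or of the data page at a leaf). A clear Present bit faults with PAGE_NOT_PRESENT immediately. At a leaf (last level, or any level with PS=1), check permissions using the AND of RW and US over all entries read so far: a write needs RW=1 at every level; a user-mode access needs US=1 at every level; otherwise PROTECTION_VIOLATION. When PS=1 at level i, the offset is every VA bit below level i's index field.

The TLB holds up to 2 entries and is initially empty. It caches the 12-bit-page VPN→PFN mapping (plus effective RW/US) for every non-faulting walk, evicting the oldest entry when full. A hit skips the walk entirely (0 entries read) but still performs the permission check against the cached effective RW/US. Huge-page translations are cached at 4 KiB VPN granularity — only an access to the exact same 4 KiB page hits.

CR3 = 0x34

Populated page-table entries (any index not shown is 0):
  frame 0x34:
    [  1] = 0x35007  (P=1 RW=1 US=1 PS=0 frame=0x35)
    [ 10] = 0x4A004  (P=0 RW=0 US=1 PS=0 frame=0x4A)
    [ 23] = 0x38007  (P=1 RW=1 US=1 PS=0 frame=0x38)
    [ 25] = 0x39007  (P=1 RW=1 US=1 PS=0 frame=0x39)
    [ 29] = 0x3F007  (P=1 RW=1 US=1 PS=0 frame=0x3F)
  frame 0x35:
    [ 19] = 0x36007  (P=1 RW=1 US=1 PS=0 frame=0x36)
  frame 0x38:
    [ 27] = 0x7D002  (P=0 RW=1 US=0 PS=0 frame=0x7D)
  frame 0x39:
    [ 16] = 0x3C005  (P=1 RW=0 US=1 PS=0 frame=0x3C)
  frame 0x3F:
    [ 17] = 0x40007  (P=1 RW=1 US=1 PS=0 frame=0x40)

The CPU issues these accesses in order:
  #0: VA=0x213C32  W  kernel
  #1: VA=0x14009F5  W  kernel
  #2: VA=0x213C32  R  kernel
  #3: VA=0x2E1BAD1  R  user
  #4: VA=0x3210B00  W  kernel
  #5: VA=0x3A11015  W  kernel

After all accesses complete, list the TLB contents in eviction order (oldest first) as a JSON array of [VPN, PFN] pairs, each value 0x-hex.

Walk each access:
#0 VA=0x213C32 (w,kernel):
  [0] read 0x34 idx=1: raw=0x35007 flags P=1 W=1 U=1 S=0
  [1] read 0x35 idx=19: raw=0x36007 flags P=1 W=1 U=1 S=0
  ✓ 0x36C32  — 2 lookups
#1 VA=0x14009F5 (w,kernel):
  [0] read 0x34 idx=10: raw=0x4A004 flags P=0 W=0 U=1 S=0
  ⇒ fault: PAGE_NOT_PRESENT  — 1 lookups
#2 VA=0x213C32 (r,kernel):
  TLB hit vpn=0x213 → PA=0x36C32
#3 VA=0x2E1BAD1 (r,user):
  [0] read 0x34 idx=23: raw=0x38007 flags P=1 W=1 U=1 S=0
  [1] read 0x38 idx=27: raw=0x7D002 flags P=0 W=1 U=0 S=0
  ⇒ fault: PAGE_NOT_PRESENT  — 2 lookups
#4 VA=0x3210B00 (w,kernel):
  [0] read 0x34 idx=25: raw=0x39007 flags P=1 W=1 U=1 S=0
  [1] read 0x39 idx=16: raw=0x3C005 flags P=1 W=0 U=1 S=0
  ⇒ fault: PROTECTION_VIOLATION  — 2 lookups
#5 VA=0x3A11015 (w,kernel):
  [0] read 0x34 idx=29: raw=0x3F007 flags P=1 W=1 U=1 S=0
  [1] read 0x3F idx=17: raw=0x40007 flags P=1 W=1 U=1 S=0
  ✓ 0x40015  — 2 lookups

TLB: [["0x213", "0x36"], ["0x3A11", "0x40"]]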